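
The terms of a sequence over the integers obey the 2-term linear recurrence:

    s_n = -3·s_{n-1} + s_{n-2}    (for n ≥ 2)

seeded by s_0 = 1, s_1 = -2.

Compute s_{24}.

1812916028881

s_2 = -3·-2 + 1·1 = 7
s_3 = -3·7 + 1·-2 = -23
s_4 = -3·-23 + 1·7 = 76
s_5 = -3·76 + 1·-23 = -251
s_6 = -3·-251 + 1·76 = 829
s_7 = -3·829 + 1·-251 = -2738
s_8 = -3·-2738 + 1·829 = 9043
s_9 = -3·9043 + 1·-2738 = -29867
s_10 = -3·-29867 + 1·9043 = 98644
s_11 = -3·98644 + 1·-29867 = -325799
s_12 = -3·-325799 + 1·98644 = 1076041
s_13 = -3·1076041 + 1·-325799 = -3553922
s_14 = -3·-3553922 + 1·1076041 = 11737807
s_15 = -3·11737807 + 1·-3553922 = -38767343
s_16 = -3·-38767343 + 1·11737807 = 128039836
s_17 = -3·128039836 + 1·-38767343 = -422886851
s_18 = -3·-422886851 + 1·128039836 = 1396700389
s_19 = -3·1396700389 + 1·-422886851 = -4612988018
s_20 = -3·-4612988018 + 1·1396700389 = 15235664443
s_21 = -3·15235664443 + 1·-4612988018 = -50319981347
s_22 = -3·-50319981347 + 1·15235664443 = 166195608484
s_23 = -3·166195608484 + 1·-50319981347 = -548906806799
s_24 = -3·-548906806799 + 1·166195608484 = 1812916028881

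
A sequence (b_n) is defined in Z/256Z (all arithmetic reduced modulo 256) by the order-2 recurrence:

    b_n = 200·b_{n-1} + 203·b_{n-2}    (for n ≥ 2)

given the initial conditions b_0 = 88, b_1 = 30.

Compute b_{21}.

b_2 = 200·30 + 203·88 = 56
b_3 = 200·56 + 203·30 = 138
b_4 = 200·138 + 203·56 = 56
b_5 = 200·56 + 203·138 = 46
b_6 = 200·46 + 203·56 = 88
b_7 = 200·88 + 203·46 = 58
b_8 = 200·58 + 203·88 = 24
b_9 = 200·24 + 203·58 = 190
b_10 = 200·190 + 203·24 = 120
b_11 = 200·120 + 203·190 = 106
b_12 = 200·106 + 203·120 = 248
b_13 = 200·248 + 203·106 = 206
b_14 = 200·206 + 203·248 = 152
b_15 = 200·152 + 203·206 = 26
b_16 = 200·26 + 203·152 = 216
b_17 = 200·216 + 203·26 = 94
b_18 = 200·94 + 203·216 = 184
b_19 = 200·184 + 203·94 = 74
b_20 = 200·74 + 203·184 = 184
b_21 = 200·184 + 203·74 = 110

110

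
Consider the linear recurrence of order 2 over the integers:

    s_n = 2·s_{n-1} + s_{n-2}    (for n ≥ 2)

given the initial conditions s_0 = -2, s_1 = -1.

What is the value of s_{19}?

-12113529

s_2 = 2·-1 + 1·-2 = -4
s_3 = 2·-4 + 1·-1 = -9
s_4 = 2·-9 + 1·-4 = -22
s_5 = 2·-22 + 1·-9 = -53
s_6 = 2·-53 + 1·-22 = -128
s_7 = 2·-128 + 1·-53 = -309
s_8 = 2·-309 + 1·-128 = -746
s_9 = 2·-746 + 1·-309 = -1801
s_10 = 2·-1801 + 1·-746 = -4348
s_11 = 2·-4348 + 1·-1801 = -10497
s_12 = 2·-10497 + 1·-4348 = -25342
s_13 = 2·-25342 + 1·-10497 = -61181
s_14 = 2·-61181 + 1·-25342 = -147704
s_15 = 2·-147704 + 1·-61181 = -356589
s_16 = 2·-356589 + 1·-147704 = -860882
s_17 = 2·-860882 + 1·-356589 = -2078353
s_18 = 2·-2078353 + 1·-860882 = -5017588
s_19 = 2·-5017588 + 1·-2078353 = -12113529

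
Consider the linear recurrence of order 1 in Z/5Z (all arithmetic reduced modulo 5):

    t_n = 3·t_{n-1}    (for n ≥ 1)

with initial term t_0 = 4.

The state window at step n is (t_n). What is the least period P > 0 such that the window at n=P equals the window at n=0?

n=0: window = (4)
n=1: window = (2)
n=2: window = (1)
n=3: window = (3)
n=4: window = (4)
window at n=4 equals window at n=0 → period = 4

4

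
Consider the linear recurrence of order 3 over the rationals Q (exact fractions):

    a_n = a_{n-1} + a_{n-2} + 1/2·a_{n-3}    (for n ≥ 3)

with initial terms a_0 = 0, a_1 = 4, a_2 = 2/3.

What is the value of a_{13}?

4221/4

a_3 = 1·2/3 + 1·4 + 1/2·0 = 14/3
a_4 = 1·14/3 + 1·2/3 + 1/2·4 = 22/3
a_5 = 1·22/3 + 1·14/3 + 1/2·2/3 = 37/3
a_6 = 1·37/3 + 1·22/3 + 1/2·14/3 = 22
a_7 = 1·22 + 1·37/3 + 1/2·22/3 = 38
a_8 = 1·38 + 1·22 + 1/2·37/3 = 397/6
a_9 = 1·397/6 + 1·38 + 1/2·22 = 691/6
a_10 = 1·691/6 + 1·397/6 + 1/2·38 = 601/3
a_11 = 1·601/3 + 1·691/6 + 1/2·397/6 = 4183/12
a_12 = 1·4183/12 + 1·601/3 + 1/2·691/6 = 1213/2
a_13 = 1·1213/2 + 1·4183/12 + 1/2·601/3 = 4221/4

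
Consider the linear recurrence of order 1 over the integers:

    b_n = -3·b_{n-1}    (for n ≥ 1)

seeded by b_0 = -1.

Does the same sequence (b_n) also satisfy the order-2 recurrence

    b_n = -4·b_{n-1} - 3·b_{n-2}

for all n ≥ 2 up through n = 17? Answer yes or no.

yes

Terms b_0..b_17: -1, 3, -9, 27, -81, 243, -729, 2187, -6561, 19683, -59049, 177147, -531441, 1594323, -4782969, 14348907, -43046721, 129140163
n=2: candidate gives -9, actual b_2 = -9 ✓
n=3: candidate gives 27, actual b_3 = 27 ✓
n=4: candidate gives -81, actual b_4 = -81 ✓
n=5: candidate gives 243, actual b_5 = 243 ✓
n=6: candidate gives -729, actual b_6 = -729 ✓
n=7: candidate gives 2187, actual b_7 = 2187 ✓
n=8: candidate gives -6561, actual b_8 = -6561 ✓
n=9: candidate gives 19683, actual b_9 = 19683 ✓
n=10: candidate gives -59049, actual b_10 = -59049 ✓
n=11: candidate gives 177147, actual b_11 = 177147 ✓
n=12: candidate gives -531441, actual b_12 = -531441 ✓
n=13: candidate gives 1594323, actual b_13 = 1594323 ✓
n=14: candidate gives -4782969, actual b_14 = -4782969 ✓
n=15: candidate gives 14348907, actual b_15 = 14348907 ✓
n=16: candidate gives -43046721, actual b_16 = -43046721 ✓
n=17: candidate gives 129140163, actual b_17 = 129140163 ✓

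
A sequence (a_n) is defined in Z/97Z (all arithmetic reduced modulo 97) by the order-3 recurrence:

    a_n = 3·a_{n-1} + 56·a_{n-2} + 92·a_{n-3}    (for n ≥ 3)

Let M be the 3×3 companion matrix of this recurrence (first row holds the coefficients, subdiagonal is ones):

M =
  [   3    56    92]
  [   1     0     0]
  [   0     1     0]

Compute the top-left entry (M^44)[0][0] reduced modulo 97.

(M^44)[0][0] is the top entry after applying M 44 times to the unit state (1, 0, 0). Equivalently it is h_{46} for the auxiliary sequence (h_n) obeying the same recurrence with h_2 = 1 and h_i = 0 for 0 ≤ i < 2:
h_3 = 3·1 + 56·0 + 92·0 = 3
h_4 = 3·3 + 56·1 + 92·0 = 65
h_5 = 3·65 + 56·3 + 92·1 = 67
h_6 = 3·67 + 56·65 + 92·3 = 43
h_7 = 3·43 + 56·67 + 92·65 = 64
h_8 = 3·64 + 56·43 + 92·67 = 34
h_9 = 3·34 + 56·64 + 92·43 = 76
h_10 = 3·76 + 56·34 + 92·64 = 66
h_11 = 3·66 + 56·76 + 92·34 = 16
h_12 = 3·16 + 56·66 + 92·76 = 66
h_13 = 3·66 + 56·16 + 92·66 = 85
h_14 = 3·85 + 56·66 + 92·16 = 88
h_15 = 3·88 + 56·85 + 92·66 = 38
h_16 = 3·38 + 56·88 + 92·85 = 58
h_17 = 3·58 + 56·38 + 92·88 = 19
h_18 = 3·19 + 56·58 + 92·38 = 11
h_19 = 3·11 + 56·19 + 92·58 = 31
h_20 = 3·31 + 56·11 + 92·19 = 32
h_21 = 3·32 + 56·31 + 92·11 = 31
h_22 = 3·31 + 56·32 + 92·31 = 81
h_23 = 3·81 + 56·31 + 92·32 = 73
h_24 = 3·73 + 56·81 + 92·31 = 41
h_25 = 3·41 + 56·73 + 92·81 = 23
h_26 = 3·23 + 56·41 + 92·73 = 60
h_27 = 3·60 + 56·23 + 92·41 = 2
h_28 = 3·2 + 56·60 + 92·23 = 50
h_29 = 3·50 + 56·2 + 92·60 = 59
h_30 = 3·59 + 56·50 + 92·2 = 57
h_31 = 3·57 + 56·59 + 92·50 = 24
h_32 = 3·24 + 56·57 + 92·59 = 59
h_33 = 3·59 + 56·24 + 92·57 = 72
h_34 = 3·72 + 56·59 + 92·24 = 5
h_35 = 3·5 + 56·72 + 92·59 = 66
h_36 = 3·66 + 56·5 + 92·72 = 21
h_37 = 3·21 + 56·66 + 92·5 = 48
h_38 = 3·48 + 56·21 + 92·66 = 20
h_39 = 3·20 + 56·48 + 92·21 = 24
h_40 = 3·24 + 56·20 + 92·48 = 79
h_41 = 3·79 + 56·24 + 92·20 = 26
h_42 = 3·26 + 56·79 + 92·24 = 17
h_43 = 3·17 + 56·26 + 92·79 = 45
h_44 = 3·45 + 56·17 + 92·26 = 84
h_45 = 3·84 + 56·45 + 92·17 = 68
h_46 = 3·68 + 56·84 + 92·45 = 27

27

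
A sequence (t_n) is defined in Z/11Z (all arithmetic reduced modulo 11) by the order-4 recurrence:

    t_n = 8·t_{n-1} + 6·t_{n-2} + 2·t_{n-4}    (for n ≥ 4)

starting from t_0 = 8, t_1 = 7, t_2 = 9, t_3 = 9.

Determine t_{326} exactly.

t_4 = 8·9 + 6·9 + 0·7 + 2·8 = 10
t_5 = 8·10 + 6·9 + 0·9 + 2·7 = 5
t_6 = 8·5 + 6·10 + 0·9 + 2·9 = 8
t_7 = 8·8 + 6·5 + 0·10 + 2·9 = 2
t_8 = 8·2 + 6·8 + 0·5 + 2·10 = 7
t_9 = 8·7 + 6·2 + 0·8 + 2·5 = 1
t_10 = 8·1 + 6·7 + 0·2 + 2·8 = 0
t_11 = 8·0 + 6·1 + 0·7 + 2·2 = 10
t_12 = 8·10 + 6·0 + 0·1 + 2·7 = 6
t_13 = 8·6 + 6·10 + 0·0 + 2·1 = 0
t_14 = 8·0 + 6·6 + 0·10 + 2·0 = 3
t_15 = 8·3 + 6·0 + 0·6 + 2·10 = 0
t_16 = 8·0 + 6·3 + 0·0 + 2·6 = 8
t_17 = 8·8 + 6·0 + 0·3 + 2·0 = 9
t_18 = 8·9 + 6·8 + 0·0 + 2·3 = 5
t_19 = 8·5 + 6·9 + 0·8 + 2·0 = 6
t_20 = 8·6 + 6·5 + 0·9 + 2·8 = 6
t_21 = 8·6 + 6·6 + 0·5 + 2·9 = 3
t_22 = 8·3 + 6·6 + 0·6 + 2·5 = 4
t_23 = 8·4 + 6·3 + 0·6 + 2·6 = 7
t_24 = 8·7 + 6·4 + 0·3 + 2·6 = 4
t_25 = 8·4 + 6·7 + 0·4 + 2·3 = 3
t_26 = 8·3 + 6·4 + 0·7 + 2·4 = 1
t_27 = 8·1 + 6·3 + 0·4 + 2·7 = 7
t_28 = 8·7 + 6·1 + 0·3 + 2·4 = 4
t_29 = 8·4 + 6·7 + 0·1 + 2·3 = 3
t_30 = 8·3 + 6·4 + 0·7 + 2·1 = 6
t_31 = 8·6 + 6·3 + 0·4 + 2·7 = 3
t_32 = 8·3 + 6·6 + 0·3 + 2·4 = 2
t_33 = 8·2 + 6·3 + 0·6 + 2·3 = 7
t_34 = 8·7 + 6·2 + 0·3 + 2·6 = 3
t_35 = 8·3 + 6·7 + 0·2 + 2·3 = 6
t_36 = 8·6 + 6·3 + 0·7 + 2·2 = 4
t_37 = 8·4 + 6·6 + 0·3 + 2·7 = 5
t_38 = 8·5 + 6·4 + 0·6 + 2·3 = 4
t_39 = 8·4 + 6·5 + 0·4 + 2·6 = 8
t_40 = 8·8 + 6·4 + 0·5 + 2·4 = 8
t_41 = 8·8 + 6·8 + 0·4 + 2·5 = 1
t_42 = 8·1 + 6·8 + 0·8 + 2·4 = 9
t_43 = 8·9 + 6·1 + 0·8 + 2·8 = 6
t_44 = 8·6 + 6·9 + 0·1 + 2·8 = 8
t_45 = 8·8 + 6·6 + 0·9 + 2·1 = 3
t_46 = 8·3 + 6·8 + 0·6 + 2·9 = 2
t_47 = 8·2 + 6·3 + 0·8 + 2·6 = 2
t_48 = 8·2 + 6·2 + 0·3 + 2·8 = 0
t_49 = 8·0 + 6·2 + 0·2 + 2·3 = 7
t_50 = 8·7 + 6·0 + 0·2 + 2·2 = 5
t_51 = 8·5 + 6·7 + 0·0 + 2·2 = 9
t_52 = 8·9 + 6·5 + 0·7 + 2·0 = 3
t_53 = 8·3 + 6·9 + 0·5 + 2·7 = 4
t_54 = 8·4 + 6·3 + 0·9 + 2·5 = 5
t_55 = 8·5 + 6·4 + 0·3 + 2·9 = 5
t_56 = 8·5 + 6·5 + 0·4 + 2·3 = 10
t_57 = 8·10 + 6·5 + 0·5 + 2·4 = 8
t_58 = 8·8 + 6·10 + 0·5 + 2·5 = 2
t_59 = 8·2 + 6·8 + 0·10 + 2·5 = 8
t_60 = 8·8 + 6·2 + 0·8 + 2·10 = 8
t_61 = 8·8 + 6·8 + 0·2 + 2·8 = 7
t_62 = 8·7 + 6·8 + 0·8 + 2·2 = 9
t_63 = 8·9 + 6·7 + 0·8 + 2·8 = 9
(t_60, t_61, t_62, t_63) = (8, 7, 9, 9) = (t_0, t_1, t_2, t_3), so the sequence has period 60.
326 ≡ 26 (mod 60), hence t_326 = t_26 = 1.

1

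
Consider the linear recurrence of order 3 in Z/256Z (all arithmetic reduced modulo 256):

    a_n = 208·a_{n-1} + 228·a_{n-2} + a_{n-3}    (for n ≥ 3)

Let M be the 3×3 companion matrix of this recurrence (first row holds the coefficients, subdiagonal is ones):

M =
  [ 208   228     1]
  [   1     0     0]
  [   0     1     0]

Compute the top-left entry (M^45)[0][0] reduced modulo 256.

1

(M^45)[0][0] is the top entry after applying M 45 times to the unit state (1, 0, 0). Equivalently it is h_{47} for the auxiliary sequence (h_n) obeying the same recurrence with h_2 = 1 and h_i = 0 for 0 ≤ i < 2:
h_3 = 208·1 + 228·0 + 1·0 = 208
h_4 = 208·208 + 228·1 + 1·0 = 228
h_5 = 208·228 + 228·208 + 1·1 = 129
h_6 = 208·129 + 228·228 + 1·208 = 176
h_7 = 208·176 + 228·129 + 1·228 = 200
h_8 = 208·200 + 228·176 + 1·129 = 193
h_9 = 208·193 + 228·200 + 1·176 = 160
h_10 = 208·160 + 228·193 + 1·200 = 172
h_11 = 208·172 + 228·160 + 1·193 = 1
h_12 = 208·1 + 228·172 + 1·160 = 160
h_13 = 208·160 + 228·1 + 1·172 = 144
h_14 = 208·144 + 228·160 + 1·1 = 129
h_15 = 208·129 + 228·144 + 1·160 = 176
h_16 = 208·176 + 228·129 + 1·144 = 116
h_17 = 208·116 + 228·176 + 1·129 = 129
h_18 = 208·129 + 228·116 + 1·176 = 208
h_19 = 208·208 + 228·129 + 1·116 = 88
h_20 = 208·88 + 228·208 + 1·129 = 65
h_21 = 208·65 + 228·88 + 1·208 = 0
h_22 = 208·0 + 228·65 + 1·88 = 60
h_23 = 208·60 + 228·0 + 1·65 = 1
h_24 = 208·1 + 228·60 + 1·0 = 64
h_25 = 208·64 + 228·1 + 1·60 = 32
h_26 = 208·32 + 228·64 + 1·1 = 1
h_27 = 208·1 + 228·32 + 1·64 = 144
h_28 = 208·144 + 228·1 + 1·32 = 4
h_29 = 208·4 + 228·144 + 1·1 = 129
h_30 = 208·129 + 228·4 + 1·144 = 240
h_31 = 208·240 + 228·129 + 1·4 = 232
h_32 = 208·232 + 228·240 + 1·129 = 193
h_33 = 208·193 + 228·232 + 1·240 = 96
h_34 = 208·96 + 228·193 + 1·232 = 204
h_35 = 208·204 + 228·96 + 1·193 = 1
h_36 = 208·1 + 228·204 + 1·96 = 224
h_37 = 208·224 + 228·1 + 1·204 = 176
h_38 = 208·176 + 228·224 + 1·1 = 129
h_39 = 208·129 + 228·176 + 1·224 = 112
h_40 = 208·112 + 228·129 + 1·176 = 148
h_41 = 208·148 + 228·112 + 1·129 = 129
h_42 = 208·129 + 228·148 + 1·112 = 16
h_43 = 208·16 + 228·129 + 1·148 = 120
h_44 = 208·120 + 228·16 + 1·129 = 65
h_45 = 208·65 + 228·120 + 1·16 = 192
h_46 = 208·192 + 228·65 + 1·120 = 92
h_47 = 208·92 + 228·192 + 1·65 = 1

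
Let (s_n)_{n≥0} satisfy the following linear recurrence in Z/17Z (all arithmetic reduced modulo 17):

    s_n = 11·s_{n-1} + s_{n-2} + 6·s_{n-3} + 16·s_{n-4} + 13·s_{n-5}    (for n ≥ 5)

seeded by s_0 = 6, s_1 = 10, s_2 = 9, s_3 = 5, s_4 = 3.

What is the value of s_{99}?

12

s_5 = 11·3 + 1·5 + 6·9 + 16·10 + 13·6 = 7
s_6 = 11·7 + 1·3 + 6·5 + 16·9 + 13·10 = 10
s_7 = 11·10 + 1·7 + 6·3 + 16·5 + 13·9 = 9
s_8 = 11·9 + 1·10 + 6·7 + 16·3 + 13·5 = 9
s_9 = 11·9 + 1·9 + 6·10 + 16·7 + 13·3 = 13
s_10 = 11·13 + 1·9 + 6·9 + 16·10 + 13·7 = 15
s_11 = 11·15 + 1·13 + 6·9 + 16·9 + 13·10 = 13
s_12 = 11·13 + 1·15 + 6·13 + 16·9 + 13·9 = 4
s_13 = 11·4 + 1·13 + 6·15 + 16·13 + 13·9 = 13
s_14 = 11·13 + 1·4 + 6·13 + 16·15 + 13·13 = 5
s_15 = 11·5 + 1·13 + 6·4 + 16·13 + 13·15 = 2
s_16 = 11·2 + 1·5 + 6·13 + 16·4 + 13·13 = 15
s_17 = 11·15 + 1·2 + 6·5 + 16·13 + 13·4 = 15
s_18 = 11·15 + 1·15 + 6·2 + 16·5 + 13·13 = 16
s_19 = 11·16 + 1·15 + 6·15 + 16·2 + 13·5 = 4
s_20 = 11·4 + 1·16 + 6·15 + 16·15 + 13·2 = 8
s_21 = 11·8 + 1·4 + 6·16 + 16·15 + 13·15 = 11
s_22 = 11·11 + 1·8 + 6·4 + 16·16 + 13·15 = 9
s_23 = 11·9 + 1·11 + 6·8 + 16·4 + 13·16 = 5
s_24 = 11·5 + 1·9 + 6·11 + 16·8 + 13·4 = 4
s_25 = 11·4 + 1·5 + 6·9 + 16·11 + 13·8 = 9
s_26 = 11·9 + 1·4 + 6·5 + 16·9 + 13·11 = 12
s_27 = 11·12 + 1·9 + 6·4 + 16·5 + 13·9 = 5
s_28 = 11·5 + 1·12 + 6·9 + 16·4 + 13·5 = 12
s_29 = 11·12 + 1·5 + 6·12 + 16·9 + 13·4 = 14
s_30 = 11·14 + 1·12 + 6·5 + 16·12 + 13·9 = 12
s_31 = 11·12 + 1·14 + 6·12 + 16·5 + 13·12 = 12
s_32 = 11·12 + 1·12 + 6·14 + 16·12 + 13·5 = 9
s_33 = 11·9 + 1·12 + 6·12 + 16·14 + 13·12 = 2
s_34 = 11·2 + 1·9 + 6·12 + 16·12 + 13·14 = 1
s_35 = 11·1 + 1·2 + 6·9 + 16·12 + 13·12 = 7
s_36 = 11·7 + 1·1 + 6·2 + 16·9 + 13·12 = 16
s_37 = 11·16 + 1·7 + 6·1 + 16·2 + 13·9 = 15
s_38 = 11·15 + 1·16 + 6·7 + 16·1 + 13·2 = 10
s_39 = 11·10 + 1·15 + 6·16 + 16·7 + 13·1 = 6
s_40 = 11·6 + 1·10 + 6·15 + 16·16 + 13·7 = 3
s_41 = 11·3 + 1·6 + 6·10 + 16·15 + 13·16 = 3
s_42 = 11·3 + 1·3 + 6·6 + 16·10 + 13·15 = 2
s_43 = 11·2 + 1·3 + 6·3 + 16·6 + 13·10 = 14
s_44 = 11·14 + 1·2 + 6·3 + 16·3 + 13·6 = 11
s_45 = 11·11 + 1·14 + 6·2 + 16·3 + 13·3 = 13
s_46 = 11·13 + 1·11 + 6·14 + 16·2 + 13·3 = 3
s_47 = 11·3 + 1·13 + 6·11 + 16·14 + 13·2 = 5
s_48 = 11·5 + 1·3 + 6·13 + 16·11 + 13·14 = 1
s_49 = 11·1 + 1·5 + 6·3 + 16·13 + 13·11 = 11
s_50 = 11·11 + 1·1 + 6·5 + 16·3 + 13·13 = 12
s_51 = 11·12 + 1·11 + 6·1 + 16·5 + 13·3 = 13
s_52 = 11·13 + 1·12 + 6·11 + 16·1 + 13·5 = 13
s_53 = 11·13 + 1·13 + 6·12 + 16·11 + 13·1 = 9
s_54 = 11·9 + 1·13 + 6·13 + 16·12 + 13·11 = 15
s_55 = 11·15 + 1·9 + 6·13 + 16·13 + 13·12 = 4
s_56 = 11·4 + 1·15 + 6·9 + 16·13 + 13·13 = 14
s_57 = 11·14 + 1·4 + 6·15 + 16·9 + 13·13 = 0
s_58 = 11·0 + 1·14 + 6·4 + 16·15 + 13·9 = 4
s_59 = 11·4 + 1·0 + 6·14 + 16·4 + 13·15 = 13
s_60 = 11·13 + 1·4 + 6·0 + 16·14 + 13·4 = 15
s_61 = 11·15 + 1·13 + 6·4 + 16·0 + 13·14 = 10
s_62 = 11·10 + 1·15 + 6·13 + 16·4 + 13·0 = 12
s_63 = 11·12 + 1·10 + 6·15 + 16·13 + 13·4 = 16
s_64 = 11·16 + 1·12 + 6·10 + 16·15 + 13·13 = 11
s_65 = 11·11 + 1·16 + 6·12 + 16·10 + 13·15 = 3
s_66 = 11·3 + 1·11 + 6·16 + 16·12 + 13·10 = 3
s_67 = 11·3 + 1·3 + 6·11 + 16·16 + 13·12 = 4
s_68 = 11·4 + 1·3 + 6·3 + 16·11 + 13·16 = 7
s_69 = 11·7 + 1·4 + 6·3 + 16·3 + 13·11 = 1
s_70 = 11·1 + 1·7 + 6·4 + 16·3 + 13·3 = 10
s_71 = 11·10 + 1·1 + 6·7 + 16·4 + 13·3 = 1
s_72 = 11·1 + 1·10 + 6·1 + 16·7 + 13·4 = 4
s_73 = 11·4 + 1·1 + 6·10 + 16·1 + 13·7 = 8
s_74 = 11·8 + 1·4 + 6·1 + 16·10 + 13·1 = 16
s_75 = 11·16 + 1·8 + 6·4 + 16·1 + 13·10 = 14
s_76 = 11·14 + 1·16 + 6·8 + 16·4 + 13·1 = 6
s_77 = 11·6 + 1·14 + 6·16 + 16·8 + 13·4 = 16
s_78 = 11·16 + 1·6 + 6·14 + 16·16 + 13·8 = 14
s_79 = 11·14 + 1·16 + 6·6 + 16·14 + 13·16 = 9
s_80 = 11·9 + 1·14 + 6·16 + 16·6 + 13·14 = 11
s_81 = 11·11 + 1·9 + 6·14 + 16·16 + 13·6 = 4
s_82 = 11·4 + 1·11 + 6·9 + 16·14 + 13·16 = 14
s_83 = 11·14 + 1·4 + 6·11 + 16·9 + 13·14 = 6
s_84 = 11·6 + 1·14 + 6·4 + 16·11 + 13·9 = 6
s_85 = 11·6 + 1·6 + 6·14 + 16·4 + 13·11 = 6
s_86 = 11·6 + 1·6 + 6·6 + 16·14 + 13·4 = 10
s_87 = 11·10 + 1·6 + 6·6 + 16·6 + 13·14 = 5
s_88 = 11·5 + 1·10 + 6·6 + 16·6 + 13·6 = 3
s_89 = 11·3 + 1·5 + 6·10 + 16·6 + 13·6 = 0
s_90 = 11·0 + 1·3 + 6·5 + 16·10 + 13·6 = 16
s_91 = 11·16 + 1·0 + 6·3 + 16·5 + 13·10 = 13
s_92 = 11·13 + 1·16 + 6·0 + 16·3 + 13·5 = 0
s_93 = 11·0 + 1·13 + 6·16 + 16·0 + 13·3 = 12
s_94 = 11·12 + 1·0 + 6·13 + 16·16 + 13·0 = 7
s_95 = 11·7 + 1·12 + 6·0 + 16·13 + 13·16 = 12
s_96 = 11·12 + 1·7 + 6·12 + 16·0 + 13·13 = 6
s_97 = 11·6 + 1·12 + 6·7 + 16·12 + 13·0 = 6
s_98 = 11·6 + 1·6 + 6·12 + 16·7 + 13·12 = 4
s_99 = 11·4 + 1·6 + 6·6 + 16·12 + 13·7 = 12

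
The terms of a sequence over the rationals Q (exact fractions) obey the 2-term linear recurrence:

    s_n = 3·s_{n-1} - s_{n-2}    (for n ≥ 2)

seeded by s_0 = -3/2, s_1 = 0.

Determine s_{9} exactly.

s_2 = 3·0 + -1·-3/2 = 3/2
s_3 = 3·3/2 + -1·0 = 9/2
s_4 = 3·9/2 + -1·3/2 = 12
s_5 = 3·12 + -1·9/2 = 63/2
s_6 = 3·63/2 + -1·12 = 165/2
s_7 = 3·165/2 + -1·63/2 = 216
s_8 = 3·216 + -1·165/2 = 1131/2
s_9 = 3·1131/2 + -1·216 = 2961/2

2961/2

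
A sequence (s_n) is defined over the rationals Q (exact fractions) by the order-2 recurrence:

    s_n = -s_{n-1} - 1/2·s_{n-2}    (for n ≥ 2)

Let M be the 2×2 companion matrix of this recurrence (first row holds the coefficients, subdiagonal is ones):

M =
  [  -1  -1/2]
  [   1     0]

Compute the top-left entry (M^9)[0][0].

(M^9)[0][0] is the top entry after applying M 9 times to the unit state (1, 0). Equivalently it is h_{10} for the auxiliary sequence (h_n) obeying the same recurrence with h_1 = 1 and h_i = 0 for 0 ≤ i < 1:
h_2 = -1·1 + -1/2·0 = -1
h_3 = -1·-1 + -1/2·1 = 1/2
h_4 = -1·1/2 + -1/2·-1 = 0
h_5 = -1·0 + -1/2·1/2 = -1/4
h_6 = -1·-1/4 + -1/2·0 = 1/4
h_7 = -1·1/4 + -1/2·-1/4 = -1/8
h_8 = -1·-1/8 + -1/2·1/4 = 0
h_9 = -1·0 + -1/2·-1/8 = 1/16
h_10 = -1·1/16 + -1/2·0 = -1/16

-1/16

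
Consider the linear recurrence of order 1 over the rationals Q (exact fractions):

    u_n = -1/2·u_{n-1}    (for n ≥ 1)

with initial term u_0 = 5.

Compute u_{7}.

-5/128

u_1 = -1/2·5 = -5/2
u_2 = -1/2·-5/2 = 5/4
u_3 = -1/2·5/4 = -5/8
u_4 = -1/2·-5/8 = 5/16
u_5 = -1/2·5/16 = -5/32
u_6 = -1/2·-5/32 = 5/64
u_7 = -1/2·5/64 = -5/128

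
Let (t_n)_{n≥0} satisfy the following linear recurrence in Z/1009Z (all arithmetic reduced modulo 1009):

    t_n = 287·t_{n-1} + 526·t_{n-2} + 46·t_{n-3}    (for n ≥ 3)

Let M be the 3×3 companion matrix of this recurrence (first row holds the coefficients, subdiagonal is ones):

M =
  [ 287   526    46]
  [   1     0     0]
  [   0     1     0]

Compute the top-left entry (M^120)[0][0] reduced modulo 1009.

232

(M^120)[0][0] is the top entry after applying M 120 times to the unit state (1, 0, 0). Equivalently it is h_{122} for the auxiliary sequence (h_n) obeying the same recurrence with h_2 = 1 and h_i = 0 for 0 ≤ i < 2:
h_3 = 287·1 + 526·0 + 46·0 = 287
h_4 = 287·287 + 526·1 + 46·0 = 157
h_5 = 287·157 + 526·287 + 46·1 = 321
h_6 = 287·321 + 526·157 + 46·287 = 237
h_7 = 287·237 + 526·321 + 46·157 = 918
h_8 = 287·918 + 526·237 + 46·321 = 303
Continuing the recurrence:
  h_9 = 556;  h_10 = 965;  h_11 = 147;  h_12 = 225;  h_13 = 631;  h_14 = 482
  h_15 = 306;  h_16 = 77;  h_17 = 400;  h_18 = 875;  h_19 = 927;  h_20 = 57
  h_21 = 360;  h_22 = 378;  h_23 = 795;  h_24 = 602;  h_25 = 914;  h_26 = 50
  h_27 = 144;  h_28 = 700;  h_29 = 460;  h_30 = 326;  h_31 = 446;  h_32 = 785
  h_33 = 657;  h_34 = 441;  h_35 = 732;  h_36 = 60;  h_37 = 776;  h_38 = 379
  h_39 = 74;  h_40 = 2;  h_41 = 428;  h_42 = 158;  h_43 = 154;  h_44 = 689
  h_45 = 468;  h_46 = 323;  h_47 = 260;  h_48 = 679;  h_49 = 404;  h_50 = 742
  h_51 = 624;  h_52 = 726;  h_53 = 633;  h_54 = 977;  h_55 = 993;  h_56 = 631
  h_57 = 688;  h_58 = 919;  h_59 = 835;  h_60 = 964;  h_61 = 393;  h_62 = 397
  h_63 = 752;  h_64 = 782;  h_65 = 560;  h_66 = 235;  h_67 = 431;  h_68 = 637
  h_69 = 591;  h_70 = 834;  h_71 = 360;  h_72 = 114;  h_73 = 120;  h_74 = 983
  h_75 = 362;  h_76 = 892;  h_77 = 251;  h_78 = 913;  h_79 = 210;  h_80 = 131
  h_81 = 363;  h_82 = 118;  h_83 = 778;  h_84 = 361;  h_85 = 646;  h_86 = 413
  h_87 = 703;  h_88 = 719;  h_89 = 828;  h_90 = 390;  h_91 = 357;  h_92 = 609
  h_93 = 112;  h_94 = 615;  h_95 = 82;  h_96 = 35;  h_97 = 747;  h_98 = 465
  h_99 = 280;  h_100 = 108;  h_101 = 893;  h_102 = 72;  h_103 = 940;  h_104 = 625
  h_105 = 88;  h_106 = 709;  h_107 = 37;  h_108 = 145;  h_109 = 863;  h_110 = 755
  h_111 = 254;  h_112 = 181;  h_113 = 319;  h_114 = 679;  h_115 = 690;  h_116 = 782
  h_117 = 91;  h_118 = 4;  h_119 = 230;  h_120 = 661
h_121 = 287·661 + 526·230 + 46·4 = 99
h_122 = 287·99 + 526·661 + 46·230 = 232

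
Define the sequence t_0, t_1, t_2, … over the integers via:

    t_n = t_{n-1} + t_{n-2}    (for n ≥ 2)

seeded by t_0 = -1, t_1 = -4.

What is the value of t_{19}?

-19308

t_2 = 1·-4 + 1·-1 = -5
t_3 = 1·-5 + 1·-4 = -9
t_4 = 1·-9 + 1·-5 = -14
t_5 = 1·-14 + 1·-9 = -23
t_6 = 1·-23 + 1·-14 = -37
t_7 = 1·-37 + 1·-23 = -60
t_8 = 1·-60 + 1·-37 = -97
t_9 = 1·-97 + 1·-60 = -157
t_10 = 1·-157 + 1·-97 = -254
t_11 = 1·-254 + 1·-157 = -411
t_12 = 1·-411 + 1·-254 = -665
t_13 = 1·-665 + 1·-411 = -1076
t_14 = 1·-1076 + 1·-665 = -1741
t_15 = 1·-1741 + 1·-1076 = -2817
t_16 = 1·-2817 + 1·-1741 = -4558
t_17 = 1·-4558 + 1·-2817 = -7375
t_18 = 1·-7375 + 1·-4558 = -11933
t_19 = 1·-11933 + 1·-7375 = -19308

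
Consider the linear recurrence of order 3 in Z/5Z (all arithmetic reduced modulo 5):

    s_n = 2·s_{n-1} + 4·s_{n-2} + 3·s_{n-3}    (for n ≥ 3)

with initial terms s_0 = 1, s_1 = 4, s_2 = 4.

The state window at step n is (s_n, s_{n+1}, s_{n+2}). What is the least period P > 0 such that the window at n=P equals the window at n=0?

n=0: window = (1, 4, 4)
n=1: window = (4, 4, 2)
n=2: window = (4, 2, 2)
n=3: window = (2, 2, 4)
n=4: window = (2, 4, 2)
n=5: window = (4, 2, 1)
n=6: window = (2, 1, 2)
n=7: window = (1, 2, 4)
n=8: window = (2, 4, 4)
n=9: window = (4, 4, 0)
n=10: window = (4, 0, 3)
n=11: window = (0, 3, 3)
n=12: window = (3, 3, 3)
n=13: window = (3, 3, 2)
n=14: window = (3, 2, 0)
n=15: window = (2, 0, 2)
n=16: window = (0, 2, 0)
n=17: window = (2, 0, 3)
n=18: window = (0, 3, 2)
n=19: window = (3, 2, 1)
n=20: window = (2, 1, 4)
n=21: window = (1, 4, 3)
n=22: window = (4, 3, 0)
n=23: window = (3, 0, 4)
n=24: window = (0, 4, 2)
n=25: window = (4, 2, 0)
n=26: window = (2, 0, 0)
n=27: window = (0, 0, 1)
n=28: window = (0, 1, 2)
n=29: window = (1, 2, 3)
n=30: window = (2, 3, 2)
n=31: window = (3, 2, 2)
n=32: window = (2, 2, 1)
n=33: window = (2, 1, 1)
n=34: window = (1, 1, 2)
n=35: window = (1, 2, 1)
n=36: window = (2, 1, 3)
n=37: window = (1, 3, 1)
n=38: window = (3, 1, 2)
n=39: window = (1, 2, 2)
n=40: window = (2, 2, 0)
…
n=122: window = (2, 4, 1)
n=123: window = (4, 1, 4)
n=124: window = (1, 4, 4)
window at n=124 equals window at n=0 → period = 124

124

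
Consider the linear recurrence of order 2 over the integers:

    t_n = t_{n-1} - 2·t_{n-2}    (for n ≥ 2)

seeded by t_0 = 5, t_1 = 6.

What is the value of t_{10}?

104

t_2 = 1·6 + -2·5 = -4
t_3 = 1·-4 + -2·6 = -16
t_4 = 1·-16 + -2·-4 = -8
t_5 = 1·-8 + -2·-16 = 24
t_6 = 1·24 + -2·-8 = 40
t_7 = 1·40 + -2·24 = -8
t_8 = 1·-8 + -2·40 = -88
t_9 = 1·-88 + -2·-8 = -72
t_10 = 1·-72 + -2·-88 = 104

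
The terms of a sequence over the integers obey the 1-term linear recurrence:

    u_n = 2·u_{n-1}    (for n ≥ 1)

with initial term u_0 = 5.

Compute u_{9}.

u_1 = 2·5 = 10
u_2 = 2·10 = 20
u_3 = 2·20 = 40
u_4 = 2·40 = 80
u_5 = 2·80 = 160
u_6 = 2·160 = 320
u_7 = 2·320 = 640
u_8 = 2·640 = 1280
u_9 = 2·1280 = 2560

2560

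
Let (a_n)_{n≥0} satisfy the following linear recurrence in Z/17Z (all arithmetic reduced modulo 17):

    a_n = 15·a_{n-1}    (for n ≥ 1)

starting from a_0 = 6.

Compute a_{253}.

12

a_1 = 15·6 = 5
a_2 = 15·5 = 7
a_3 = 15·7 = 3
a_4 = 15·3 = 11
a_5 = 15·11 = 12
a_6 = 15·12 = 10
a_7 = 15·10 = 14
a_8 = 15·14 = 6
(a_8) = (6) = (a_0), so the sequence has period 8.
253 ≡ 5 (mod 8), hence a_253 = a_5 = 12.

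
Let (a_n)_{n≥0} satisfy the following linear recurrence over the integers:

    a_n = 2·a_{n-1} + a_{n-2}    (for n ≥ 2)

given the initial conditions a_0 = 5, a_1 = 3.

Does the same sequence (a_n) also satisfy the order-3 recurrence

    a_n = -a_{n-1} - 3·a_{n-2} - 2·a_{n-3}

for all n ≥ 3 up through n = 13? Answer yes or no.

no

Terms a_0..a_13: 5, 3, 11, 25, 61, 147, 355, 857, 2069, 4995, 12059, 29113, 70285, 169683
n=3: candidate gives -30, actual a_3 = 25 ✗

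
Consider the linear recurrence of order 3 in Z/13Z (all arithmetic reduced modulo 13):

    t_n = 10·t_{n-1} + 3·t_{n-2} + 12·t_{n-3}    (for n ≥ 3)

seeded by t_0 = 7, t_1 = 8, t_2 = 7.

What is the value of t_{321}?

3

t_3 = 10·7 + 3·8 + 12·7 = 9
t_4 = 10·9 + 3·7 + 12·8 = 12
t_5 = 10·12 + 3·9 + 12·7 = 10
t_6 = 10·10 + 3·12 + 12·9 = 10
t_7 = 10·10 + 3·10 + 12·12 = 1
t_8 = 10·1 + 3·10 + 12·10 = 4
t_9 = 10·4 + 3·1 + 12·10 = 7
t_10 = 10·7 + 3·4 + 12·1 = 3
t_11 = 10·3 + 3·7 + 12·4 = 8
t_12 = 10·8 + 3·3 + 12·7 = 4
t_13 = 10·4 + 3·8 + 12·3 = 9
t_14 = 10·9 + 3·4 + 12·8 = 3
t_15 = 10·3 + 3·9 + 12·4 = 1
t_16 = 10·1 + 3·3 + 12·9 = 10
t_17 = 10·10 + 3·1 + 12·3 = 9
t_18 = 10·9 + 3·10 + 12·1 = 2
t_19 = 10·2 + 3·9 + 12·10 = 11
t_20 = 10·11 + 3·2 + 12·9 = 3
t_21 = 10·3 + 3·11 + 12·2 = 9
t_22 = 10·9 + 3·3 + 12·11 = 10
t_23 = 10·10 + 3·9 + 12·3 = 7
t_24 = 10·7 + 3·10 + 12·9 = 0
t_25 = 10·0 + 3·7 + 12·10 = 11
t_26 = 10·11 + 3·0 + 12·7 = 12
t_27 = 10·12 + 3·11 + 12·0 = 10
t_28 = 10·10 + 3·12 + 12·11 = 8
t_29 = 10·8 + 3·10 + 12·12 = 7
t_30 = 10·7 + 3·8 + 12·10 = 6
t_31 = 10·6 + 3·7 + 12·8 = 8
t_32 = 10·8 + 3·6 + 12·7 = 0
t_33 = 10·0 + 3·8 + 12·6 = 5
t_34 = 10·5 + 3·0 + 12·8 = 3
t_35 = 10·3 + 3·5 + 12·0 = 6
t_36 = 10·6 + 3·3 + 12·5 = 12
t_37 = 10·12 + 3·6 + 12·3 = 5
t_38 = 10·5 + 3·12 + 12·6 = 2
t_39 = 10·2 + 3·5 + 12·12 = 10
t_40 = 10·10 + 3·2 + 12·5 = 10
t_41 = 10·10 + 3·10 + 12·2 = 11
t_42 = 10·11 + 3·10 + 12·10 = 0
t_43 = 10·0 + 3·11 + 12·10 = 10
t_44 = 10·10 + 3·0 + 12·11 = 11
t_45 = 10·11 + 3·10 + 12·0 = 10
t_46 = 10·10 + 3·11 + 12·10 = 6
t_47 = 10·6 + 3·10 + 12·11 = 1
t_48 = 10·1 + 3·6 + 12·10 = 5
t_49 = 10·5 + 3·1 + 12·6 = 8
t_50 = 10·8 + 3·5 + 12·1 = 3
t_51 = 10·3 + 3·8 + 12·5 = 10
t_52 = 10·10 + 3·3 + 12·8 = 10
t_53 = 10·10 + 3·10 + 12·3 = 10
t_54 = 10·10 + 3·10 + 12·10 = 3
t_55 = 10·3 + 3·10 + 12·10 = 11
t_56 = 10·11 + 3·3 + 12·10 = 5
t_57 = 10·5 + 3·11 + 12·3 = 2
t_58 = 10·2 + 3·5 + 12·11 = 11
t_59 = 10·11 + 3·2 + 12·5 = 7
t_60 = 10·7 + 3·11 + 12·2 = 10
t_61 = 10·10 + 3·7 + 12·11 = 6
t_62 = 10·6 + 3·10 + 12·7 = 5
t_63 = 10·5 + 3·6 + 12·10 = 6
t_64 = 10·6 + 3·5 + 12·6 = 4
t_65 = 10·4 + 3·6 + 12·5 = 1
t_66 = 10·1 + 3·4 + 12·6 = 3
t_67 = 10·3 + 3·1 + 12·4 = 3
t_68 = 10·3 + 3·3 + 12·1 = 12
t_69 = 10·12 + 3·3 + 12·3 = 9
t_70 = 10·9 + 3·12 + 12·3 = 6
t_71 = 10·6 + 3·9 + 12·12 = 10
t_72 = 10·10 + 3·6 + 12·9 = 5
t_73 = 10·5 + 3·10 + 12·6 = 9
t_74 = 10·9 + 3·5 + 12·10 = 4
t_75 = 10·4 + 3·9 + 12·5 = 10
t_76 = 10·10 + 3·4 + 12·9 = 12
t_77 = 10·12 + 3·10 + 12·4 = 3
t_78 = 10·3 + 3·12 + 12·10 = 4
t_79 = 10·4 + 3·3 + 12·12 = 11
t_80 = 10·11 + 3·4 + 12·3 = 2
t_81 = 10·2 + 3·11 + 12·4 = 10
t_82 = 10·10 + 3·2 + 12·11 = 4
t_83 = 10·4 + 3·10 + 12·2 = 3
t_84 = 10·3 + 3·4 + 12·10 = 6
t_85 = 10·6 + 3·3 + 12·4 = 0
t_86 = 10·0 + 3·6 + 12·3 = 2
t_87 = 10·2 + 3·0 + 12·6 = 1
t_88 = 10·1 + 3·2 + 12·0 = 3
t_89 = 10·3 + 3·1 + 12·2 = 5
t_90 = 10·5 + 3·3 + 12·1 = 6
t_91 = 10·6 + 3·5 + 12·3 = 7
t_92 = 10·7 + 3·6 + 12·5 = 5
t_93 = 10·5 + 3·7 + 12·6 = 0
t_94 = 10·0 + 3·5 + 12·7 = 8
t_95 = 10·8 + 3·0 + 12·5 = 10
t_96 = 10·10 + 3·8 + 12·0 = 7
t_97 = 10·7 + 3·10 + 12·8 = 1
t_98 = 10·1 + 3·7 + 12·10 = 8
t_99 = 10·8 + 3·1 + 12·7 = 11
t_100 = 10·11 + 3·8 + 12·1 = 3
t_101 = 10·3 + 3·11 + 12·8 = 3
t_102 = 10·3 + 3·3 + 12·11 = 2
t_103 = 10·2 + 3·3 + 12·3 = 0
t_104 = 10·0 + 3·2 + 12·3 = 3
t_105 = 10·3 + 3·0 + 12·2 = 2
t_106 = 10·2 + 3·3 + 12·0 = 3
t_107 = 10·3 + 3·2 + 12·3 = 7
t_108 = 10·7 + 3·3 + 12·2 = 12
t_109 = 10·12 + 3·7 + 12·3 = 8
t_110 = 10·8 + 3·12 + 12·7 = 5
t_111 = 10·5 + 3·8 + 12·12 = 10
t_112 = 10·10 + 3·5 + 12·8 = 3
t_113 = 10·3 + 3·10 + 12·5 = 3
t_114 = 10·3 + 3·3 + 12·10 = 3
t_115 = 10·3 + 3·3 + 12·3 = 10
t_116 = 10·10 + 3·3 + 12·3 = 2
t_117 = 10·2 + 3·10 + 12·3 = 8
t_118 = 10·8 + 3·2 + 12·10 = 11
t_119 = 10·11 + 3·8 + 12·2 = 2
t_120 = 10·2 + 3·11 + 12·8 = 6
t_121 = 10·6 + 3·2 + 12·11 = 3
t_122 = 10·3 + 3·6 + 12·2 = 7
t_123 = 10·7 + 3·3 + 12·6 = 8
t_124 = 10·8 + 3·7 + 12·3 = 7
(t_122, t_123, t_124) = (7, 8, 7) = (t_0, t_1, t_2), so the sequence has period 122.
321 ≡ 77 (mod 122), hence t_321 = t_77 = 3.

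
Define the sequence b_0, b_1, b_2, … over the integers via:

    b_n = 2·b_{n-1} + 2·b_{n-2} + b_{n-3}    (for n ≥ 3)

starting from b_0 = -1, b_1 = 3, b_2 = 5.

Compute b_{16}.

b_3 = 2·5 + 2·3 + 1·-1 = 15
b_4 = 2·15 + 2·5 + 1·3 = 43
b_5 = 2·43 + 2·15 + 1·5 = 121
b_6 = 2·121 + 2·43 + 1·15 = 343
b_7 = 2·343 + 2·121 + 1·43 = 971
b_8 = 2·971 + 2·343 + 1·121 = 2749
b_9 = 2·2749 + 2·971 + 1·343 = 7783
b_10 = 2·7783 + 2·2749 + 1·971 = 22035
b_11 = 2·22035 + 2·7783 + 1·2749 = 62385
b_12 = 2·62385 + 2·22035 + 1·7783 = 176623
b_13 = 2·176623 + 2·62385 + 1·22035 = 500051
b_14 = 2·500051 + 2·176623 + 1·62385 = 1415733
b_15 = 2·1415733 + 2·500051 + 1·176623 = 4008191
b_16 = 2·4008191 + 2·1415733 + 1·500051 = 11347899

11347899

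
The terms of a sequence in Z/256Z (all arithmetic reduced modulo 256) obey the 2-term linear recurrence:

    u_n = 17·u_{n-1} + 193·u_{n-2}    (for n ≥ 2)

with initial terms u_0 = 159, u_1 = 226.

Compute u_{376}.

84

u_2 = 17·226 + 193·159 = 225
u_3 = 17·225 + 193·226 = 83
u_4 = 17·83 + 193·225 = 36
u_5 = 17·36 + 193·83 = 247
u_6 = 17·247 + 193·36 = 139
u_7 = 17·139 + 193·247 = 114
Continuing the recurrence:
  u_8 = 93;  u_9 = 31;  u_10 = 44;  u_11 = 75;  u_12 = 39;  u_13 = 34
  u_14 = 169;  u_15 = 219;  u_16 = 244;  u_17 = 79;  u_18 = 51;  u_19 = 242
  u_20 = 133;  u_21 = 71;  u_22 = 252;  u_23 = 67;  u_24 = 111;  u_25 = 226
  u_26 = 177;  u_27 = 35;  u_28 = 196;  u_29 = 103;  u_30 = 155;  u_31 = 242
  u_32 = 237;  u_33 = 47;  u_34 = 204;  u_35 = 251;  u_36 = 119;  u_37 = 34
  u_38 = 249;  u_39 = 43;  u_40 = 148;  u_41 = 63;  u_42 = 195;  u_43 = 114
  u_44 = 149;  u_45 = 215;  u_46 = 156;  u_47 = 115;  u_48 = 63;  u_49 = 226
  u_50 = 129;  u_51 = 243;  u_52 = 100;  u_53 = 215;  u_54 = 171;  u_55 = 114
  u_56 = 125;  u_57 = 63;  u_58 = 108;  u_59 = 171;  u_60 = 199;  u_61 = 34
  u_62 = 73;  u_63 = 123;  u_64 = 52;  u_65 = 47;  u_66 = 83;  u_67 = 242
  u_68 = 165;  u_69 = 103;  u_70 = 60;  u_71 = 163;  u_72 = 15;  u_73 = 226
  u_74 = 81;  u_75 = 195;  u_76 = 4;  u_77 = 71;  u_78 = 187;  u_79 = 242
  u_80 = 13;  u_81 = 79;  u_82 = 12;  u_83 = 91;  u_84 = 23;  u_85 = 34
  u_86 = 153;  u_87 = 203;  u_88 = 212;  u_89 = 31;  u_90 = 227;  u_91 = 114
  u_92 = 181;  u_93 = 247;  u_94 = 220;  u_95 = 211;  u_96 = 223;  u_97 = 226
  u_98 = 33;  u_99 = 147;  u_100 = 164;  u_101 = 183;  u_102 = 203;  u_103 = 114
  u_104 = 157;  u_105 = 95;  u_106 = 172;  u_107 = 11;  u_108 = 103;  u_109 = 34
  u_110 = 233;  u_111 = 27;  u_112 = 116;  u_113 = 15;  u_114 = 115;  u_115 = 242
  u_116 = 197;  u_117 = 135;  u_118 = 124;  u_119 = 3;  u_120 = 175;  u_121 = 226
  u_122 = 241;  u_123 = 99;  u_124 = 68;  u_125 = 39;  u_126 = 219;  u_127 = 242
  u_128 = 45;  u_129 = 111;  u_130 = 76;  u_131 = 187;  u_132 = 183;  u_133 = 34
  u_134 = 57;  u_135 = 107;  u_136 = 20;  u_137 = 255;  u_138 = 3;  u_139 = 114
  u_140 = 213;  u_141 = 23;  u_142 = 28;  u_143 = 51;  u_144 = 127;  u_145 = 226
  u_146 = 193;  u_147 = 51;  u_148 = 228;  u_149 = 151;  u_150 = 235;  u_151 = 114
  u_152 = 189;  u_153 = 127;  u_154 = 236;  u_155 = 107;  u_156 = 7;  u_157 = 34
  u_158 = 137;  u_159 = 187;  u_160 = 180;  u_161 = 239;  u_162 = 147;  u_163 = 242
  u_164 = 229;  u_165 = 167;  u_166 = 188;  u_167 = 99;  u_168 = 79;  u_169 = 226
  u_170 = 145;  u_171 = 3;  u_172 = 132;  u_173 = 7;  u_174 = 251;  u_175 = 242
  u_176 = 77;  u_177 = 143;  u_178 = 140;  u_179 = 27;  u_180 = 87;  u_181 = 34
  u_182 = 217;  u_183 = 11;  u_184 = 84;  u_185 = 223;  u_186 = 35;  u_187 = 114
  u_188 = 245;  u_189 = 55;  u_190 = 92;  u_191 = 147;  u_192 = 31;  u_193 = 226
  u_194 = 97;  u_195 = 211;  u_196 = 36;  u_197 = 119;  u_198 = 11;  u_199 = 114
  u_200 = 221;  u_201 = 159;  u_202 = 44;  u_203 = 203;  u_204 = 167;  u_205 = 34
  u_206 = 41;  u_207 = 91;  u_208 = 244;  u_209 = 207;  u_210 = 179;  u_211 = 242
  u_212 = 5;  u_213 = 199;  u_214 = 252;  u_215 = 195;  u_216 = 239;  u_217 = 226
  u_218 = 49;  u_219 = 163;  u_220 = 196;  u_221 = 231;  u_222 = 27;  u_223 = 242
  u_224 = 109;  u_225 = 175;  u_226 = 204;  u_227 = 123;  u_228 = 247;  u_229 = 34
  u_230 = 121;  u_231 = 171;  u_232 = 148;  u_233 = 191;  u_234 = 67;  u_235 = 114
  u_236 = 21;  u_237 = 87;  u_238 = 156;  u_239 = 243;  u_240 = 191;  u_241 = 226
  u_242 = 1;  u_243 = 115;  u_244 = 100;  u_245 = 87;  u_246 = 43;  u_247 = 114
  u_248 = 253;  u_249 = 191;  u_250 = 108;  u_251 = 43;  u_252 = 71;  u_253 = 34
  u_254 = 201;  u_255 = 251;  u_256 = 52;  u_257 = 175;  u_258 = 211;  u_259 = 242
  u_260 = 37;  u_261 = 231;  u_262 = 60;  u_263 = 35;  u_264 = 143;  u_265 = 226
  u_266 = 209;  u_267 = 67;  u_268 = 4;  u_269 = 199;  u_270 = 59;  u_271 = 242
  u_272 = 141;  u_273 = 207;  u_274 = 12;  u_275 = 219;  u_276 = 151;  u_277 = 34
  u_278 = 25;  u_279 = 75;  u_280 = 212;  u_281 = 159;  u_282 = 99;  u_283 = 114
  u_284 = 53;  u_285 = 119;  u_286 = 220;  u_287 = 83;  u_288 = 95;  u_289 = 226
  u_290 = 161;  u_291 = 19;  u_292 = 164;  u_293 = 55;  u_294 = 75;  u_295 = 114
  u_296 = 29;  u_297 = 223;  u_298 = 172;  u_299 = 139;  u_300 = 231;  u_301 = 34
  u_302 = 105;  u_303 = 155;  u_304 = 116;  u_305 = 143;  u_306 = 243;  u_307 = 242
  u_308 = 69;  u_309 = 7;  u_310 = 124;  u_311 = 131;  u_312 = 47;  u_313 = 226
  u_314 = 113;  u_315 = 227;  u_316 = 68;  u_317 = 167;  u_318 = 91;  u_319 = 242
  u_320 = 173;  u_321 = 239;  u_322 = 76;  u_323 = 59;  u_324 = 55;  u_325 = 34
  u_326 = 185;  u_327 = 235;  u_328 = 20;  u_329 = 127;  u_330 = 131;  u_331 = 114
  u_332 = 85;  u_333 = 151;  u_334 = 28;  u_335 = 179;  u_336 = 255;  u_337 = 226
  u_338 = 65;  u_339 = 179;  u_340 = 228;  u_341 = 23;  u_342 = 107;  u_343 = 114
  u_344 = 61;  u_345 = 255;  u_346 = 236;  u_347 = 235;  u_348 = 135;  u_349 = 34
  u_350 = 9;  u_351 = 59;  u_352 = 180;  u_353 = 111;  u_354 = 19;  u_355 = 242
  u_356 = 101;  u_357 = 39;  u_358 = 188;  u_359 = 227;  u_360 = 207;  u_361 = 226
  u_362 = 17;  u_363 = 131;  u_364 = 132;  u_365 = 135;  u_366 = 123;  u_367 = 242
  u_368 = 205;  u_369 = 15;  u_370 = 140;  u_371 = 155;  u_372 = 215;  u_373 = 34
  u_374 = 89
u_375 = 17·89 + 193·34 = 139
u_376 = 17·139 + 193·89 = 84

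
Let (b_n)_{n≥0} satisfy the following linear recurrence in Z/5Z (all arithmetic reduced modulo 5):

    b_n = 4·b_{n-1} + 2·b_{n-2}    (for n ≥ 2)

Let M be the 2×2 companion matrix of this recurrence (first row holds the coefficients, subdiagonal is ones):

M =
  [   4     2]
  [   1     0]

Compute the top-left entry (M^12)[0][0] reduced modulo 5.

1

(M^12)[0][0] is the top entry after applying M 12 times to the unit state (1, 0). Equivalently it is h_{13} for the auxiliary sequence (h_n) obeying the same recurrence with h_1 = 1 and h_i = 0 for 0 ≤ i < 1:
h_2 = 4·1 + 2·0 = 4
h_3 = 4·4 + 2·1 = 3
h_4 = 4·3 + 2·4 = 0
h_5 = 4·0 + 2·3 = 1
(h_4, h_5) = (0, 1) = (h_0, h_1), so the sequence has period 4.
13 ≡ 1 (mod 4), hence h_13 = h_1 = 1.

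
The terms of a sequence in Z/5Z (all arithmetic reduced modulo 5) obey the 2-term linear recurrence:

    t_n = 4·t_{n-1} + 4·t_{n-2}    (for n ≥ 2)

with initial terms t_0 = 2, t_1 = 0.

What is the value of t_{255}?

t_2 = 4·0 + 4·2 = 3
t_3 = 4·3 + 4·0 = 2
t_4 = 4·2 + 4·3 = 0
(t_3, t_4) = (2, 0) = (t_0, t_1), so the sequence has period 3.
255 ≡ 0 (mod 3), hence t_255 = t_0 = 2.

2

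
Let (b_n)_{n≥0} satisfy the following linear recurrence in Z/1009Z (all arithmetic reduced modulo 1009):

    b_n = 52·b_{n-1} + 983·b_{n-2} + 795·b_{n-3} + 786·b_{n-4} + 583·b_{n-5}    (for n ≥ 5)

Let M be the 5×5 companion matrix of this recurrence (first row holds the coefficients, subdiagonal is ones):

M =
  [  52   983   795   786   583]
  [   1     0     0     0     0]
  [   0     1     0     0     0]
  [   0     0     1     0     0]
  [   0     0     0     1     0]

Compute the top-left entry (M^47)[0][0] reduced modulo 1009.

(M^47)[0][0] is the top entry after applying M 47 times to the unit state (1, 0, 0, 0, 0). Equivalently it is h_{51} for the auxiliary sequence (h_n) obeying the same recurrence with h_4 = 1 and h_i = 0 for 0 ≤ i < 4:
h_5 = 52·1 + 983·0 + 795·0 + 786·0 + 583·0 = 52
h_6 = 52·52 + 983·1 + 795·0 + 786·0 + 583·0 = 660
h_7 = 52·660 + 983·52 + 795·1 + 786·0 + 583·0 = 466
h_8 = 52·466 + 983·660 + 795·52 + 786·1 + 583·0 = 766
h_9 = 52·766 + 983·466 + 795·660 + 786·52 + 583·1 = 579
h_10 = 52·579 + 983·766 + 795·466 + 786·660 + 583·52 = 449
h_11 = 52·449 + 983·579 + 795·766 + 786·466 + 583·660 = 116
h_12 = 52·116 + 983·449 + 795·579 + 786·766 + 583·466 = 573
h_13 = 52·573 + 983·116 + 795·449 + 786·579 + 583·766 = 950
h_14 = 52·950 + 983·573 + 795·116 + 786·449 + 583·579 = 912
h_15 = 52·912 + 983·950 + 795·573 + 786·116 + 583·449 = 795
h_16 = 52·795 + 983·912 + 795·950 + 786·573 + 583·116 = 373
h_17 = 52·373 + 983·795 + 795·912 + 786·950 + 583·573 = 433
h_18 = 52·433 + 983·373 + 795·795 + 786·912 + 583·950 = 443
h_19 = 52·443 + 983·433 + 795·373 + 786·795 + 583·912 = 820
h_20 = 52·820 + 983·443 + 795·433 + 786·373 + 583·795 = 931
h_21 = 52·931 + 983·820 + 795·443 + 786·433 + 583·373 = 722
h_22 = 52·722 + 983·931 + 795·820 + 786·443 + 583·433 = 589
h_23 = 52·589 + 983·722 + 795·931 + 786·820 + 583·443 = 30
h_24 = 52·30 + 983·589 + 795·722 + 786·931 + 583·820 = 276
h_25 = 52·276 + 983·30 + 795·589 + 786·722 + 583·931 = 899
h_26 = 52·899 + 983·276 + 795·30 + 786·589 + 583·722 = 860
h_27 = 52·860 + 983·899 + 795·276 + 786·30 + 583·589 = 315
h_28 = 52·315 + 983·860 + 795·899 + 786·276 + 583·30 = 745
h_29 = 52·745 + 983·315 + 795·860 + 786·899 + 583·276 = 669
h_30 = 52·669 + 983·745 + 795·315 + 786·860 + 583·899 = 852
h_31 = 52·852 + 983·669 + 795·745 + 786·315 + 583·860 = 960
h_32 = 52·960 + 983·852 + 795·669 + 786·745 + 583·315 = 994
h_33 = 52·994 + 983·960 + 795·852 + 786·669 + 583·745 = 396
h_34 = 52·396 + 983·994 + 795·960 + 786·852 + 583·669 = 438
h_35 = 52·438 + 983·396 + 795·994 + 786·960 + 583·852 = 671
h_36 = 52·671 + 983·438 + 795·396 + 786·994 + 583·960 = 312
h_37 = 52·312 + 983·671 + 795·438 + 786·396 + 583·994 = 712
h_38 = 52·712 + 983·312 + 795·671 + 786·438 + 583·396 = 350
h_39 = 52·350 + 983·712 + 795·312 + 786·671 + 583·438 = 299
h_40 = 52·299 + 983·350 + 795·712 + 786·312 + 583·671 = 131
h_41 = 52·131 + 983·299 + 795·350 + 786·712 + 583·312 = 735
h_42 = 52·735 + 983·131 + 795·299 + 786·350 + 583·712 = 129
h_43 = 52·129 + 983·735 + 795·131 + 786·299 + 583·350 = 73
h_44 = 52·73 + 983·129 + 795·735 + 786·131 + 583·299 = 364
h_45 = 52·364 + 983·73 + 795·129 + 786·735 + 583·131 = 774
h_46 = 52·774 + 983·364 + 795·73 + 786·129 + 583·735 = 201
h_47 = 52·201 + 983·774 + 795·364 + 786·73 + 583·129 = 621
h_48 = 52·621 + 983·201 + 795·774 + 786·364 + 583·73 = 401
h_49 = 52·401 + 983·621 + 795·201 + 786·774 + 583·364 = 293
h_50 = 52·293 + 983·401 + 795·621 + 786·201 + 583·774 = 860
h_51 = 52·860 + 983·293 + 795·401 + 786·621 + 583·201 = 618

618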